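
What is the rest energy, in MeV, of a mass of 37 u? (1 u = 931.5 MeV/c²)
E = mc² = 34470 MeV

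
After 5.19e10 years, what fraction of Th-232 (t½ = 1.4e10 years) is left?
N/N₀ = (1/2)^(t/t½) = 0.07657 = 7.66%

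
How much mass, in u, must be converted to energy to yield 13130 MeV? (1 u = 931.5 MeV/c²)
m = E/c² = 14.1 u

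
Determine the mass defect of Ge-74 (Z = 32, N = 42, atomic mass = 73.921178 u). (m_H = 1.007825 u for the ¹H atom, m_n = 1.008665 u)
Δm = Z·m_H + N·m_n − M = 0.6932 u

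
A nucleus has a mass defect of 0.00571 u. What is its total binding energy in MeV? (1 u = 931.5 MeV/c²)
B.E. = Δm × 931.5 = 5.319 MeV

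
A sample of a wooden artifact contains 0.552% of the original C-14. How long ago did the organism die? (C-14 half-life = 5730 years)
Age = t½ × log₂(1/ratio) = 42980 years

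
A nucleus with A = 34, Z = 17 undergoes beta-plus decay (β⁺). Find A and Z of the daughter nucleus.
Daughter: A = 34, Z = 16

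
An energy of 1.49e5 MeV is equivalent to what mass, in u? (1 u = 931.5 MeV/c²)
m = E/c² = 160 u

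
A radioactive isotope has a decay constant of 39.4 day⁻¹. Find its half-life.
t½ = ln(2)/λ = 0.01759 days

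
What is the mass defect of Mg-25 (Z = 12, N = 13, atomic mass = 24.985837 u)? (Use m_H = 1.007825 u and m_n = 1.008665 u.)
Δm = Z·m_H + N·m_n − M = 0.2207 u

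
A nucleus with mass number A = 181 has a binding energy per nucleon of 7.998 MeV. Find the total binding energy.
B.E. = 7.998 × 181 = 1448 MeV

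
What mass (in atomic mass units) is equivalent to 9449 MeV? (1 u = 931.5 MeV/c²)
m = E/c² = 10.14 u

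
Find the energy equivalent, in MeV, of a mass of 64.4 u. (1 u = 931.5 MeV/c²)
E = mc² = 59990 MeV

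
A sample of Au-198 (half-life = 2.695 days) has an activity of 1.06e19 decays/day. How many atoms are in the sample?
N = A/λ = 4.121e19 atoms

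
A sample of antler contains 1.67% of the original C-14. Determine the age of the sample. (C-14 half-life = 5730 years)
Age = t½ × log₂(1/ratio) = 33830 years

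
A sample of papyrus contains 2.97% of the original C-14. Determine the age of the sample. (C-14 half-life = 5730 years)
Age = t½ × log₂(1/ratio) = 29070 years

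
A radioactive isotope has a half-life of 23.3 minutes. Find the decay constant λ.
λ = ln(2)/t½ = 0.02975 minute⁻¹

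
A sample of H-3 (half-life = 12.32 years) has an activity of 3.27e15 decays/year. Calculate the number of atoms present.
N = A/λ = 5.812e16 atoms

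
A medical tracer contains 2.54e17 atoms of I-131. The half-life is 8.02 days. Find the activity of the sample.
A = λN = 2.195e16 decays/day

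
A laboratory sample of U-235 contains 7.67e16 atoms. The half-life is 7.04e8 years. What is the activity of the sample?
A = λN = 7.552e7 decays/year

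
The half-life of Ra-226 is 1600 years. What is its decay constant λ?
λ = ln(2)/t½ = 4.332e-4 year⁻¹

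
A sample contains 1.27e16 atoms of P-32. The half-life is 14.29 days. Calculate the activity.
A = λN = 6.16e14 decays/day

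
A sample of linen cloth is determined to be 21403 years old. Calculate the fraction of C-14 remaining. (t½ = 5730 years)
N/N₀ = (1/2)^(t/t½) = 0.07509 = 7.51%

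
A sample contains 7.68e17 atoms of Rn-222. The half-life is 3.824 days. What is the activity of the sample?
A = λN = 1.392e17 decays/day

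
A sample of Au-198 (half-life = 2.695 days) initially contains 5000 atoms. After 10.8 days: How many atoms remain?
N = N₀(1/2)^(t/t½) = 310.9 atoms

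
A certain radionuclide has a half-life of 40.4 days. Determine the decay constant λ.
λ = ln(2)/t½ = 0.01716 day⁻¹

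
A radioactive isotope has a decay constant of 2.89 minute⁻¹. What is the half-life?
t½ = ln(2)/λ = 0.2398 minutes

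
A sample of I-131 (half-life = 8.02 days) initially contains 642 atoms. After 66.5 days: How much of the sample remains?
N = N₀(1/2)^(t/t½) = 2.049 atoms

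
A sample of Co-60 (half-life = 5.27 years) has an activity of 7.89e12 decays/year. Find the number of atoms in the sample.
N = A/λ = 5.999e13 atoms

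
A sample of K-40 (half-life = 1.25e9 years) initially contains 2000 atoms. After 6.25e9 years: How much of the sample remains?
N = N₀(1/2)^(t/t½) = 62.5 atoms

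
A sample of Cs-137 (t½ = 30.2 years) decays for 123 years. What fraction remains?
N/N₀ = (1/2)^(t/t½) = 0.05942 = 5.94%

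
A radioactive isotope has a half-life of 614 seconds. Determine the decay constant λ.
λ = ln(2)/t½ = 0.001129 second⁻¹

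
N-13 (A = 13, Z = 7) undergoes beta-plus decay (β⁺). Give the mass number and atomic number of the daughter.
Daughter: A = 13, Z = 6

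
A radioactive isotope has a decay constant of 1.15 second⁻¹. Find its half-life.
t½ = ln(2)/λ = 0.6027 seconds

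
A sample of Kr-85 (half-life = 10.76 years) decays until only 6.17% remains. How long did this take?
t = t½ × log₂(N₀/N) = 43.24 years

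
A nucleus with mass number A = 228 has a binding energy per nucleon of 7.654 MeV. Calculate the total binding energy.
B.E. = 7.654 × 228 = 1745 MeV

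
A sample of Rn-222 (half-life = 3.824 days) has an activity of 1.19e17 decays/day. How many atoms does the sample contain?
N = A/λ = 6.565e17 atoms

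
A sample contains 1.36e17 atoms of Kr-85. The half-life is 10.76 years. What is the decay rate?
A = λN = 8.761e15 decays/year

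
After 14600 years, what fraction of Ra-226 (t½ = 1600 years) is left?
N/N₀ = (1/2)^(t/t½) = 0.001791 = 0.179%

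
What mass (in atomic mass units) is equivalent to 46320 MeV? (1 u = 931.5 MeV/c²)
m = E/c² = 49.73 u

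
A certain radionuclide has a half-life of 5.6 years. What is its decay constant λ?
λ = ln(2)/t½ = 0.1238 year⁻¹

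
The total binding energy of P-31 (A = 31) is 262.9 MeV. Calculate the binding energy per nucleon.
B.E./A = 262.9/31 = 8.481 MeV/nucleon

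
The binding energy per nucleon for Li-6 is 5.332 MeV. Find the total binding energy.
B.E. = 5.332 × 6 = 31.99 MeV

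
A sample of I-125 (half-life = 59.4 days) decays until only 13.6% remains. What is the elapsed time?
t = t½ × log₂(N₀/N) = 171 days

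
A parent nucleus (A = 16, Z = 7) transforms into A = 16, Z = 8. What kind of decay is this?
ΔA = 0, ΔZ = +1 ⇒ beta-minus decay (β⁻)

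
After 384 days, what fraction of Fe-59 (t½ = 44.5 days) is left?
N/N₀ = (1/2)^(t/t½) = 0.002526 = 0.253%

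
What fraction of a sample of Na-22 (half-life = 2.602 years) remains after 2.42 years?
N/N₀ = (1/2)^(t/t½) = 0.5248 = 52.5%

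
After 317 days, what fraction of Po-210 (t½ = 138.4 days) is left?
N/N₀ = (1/2)^(t/t½) = 0.2044 = 20.4%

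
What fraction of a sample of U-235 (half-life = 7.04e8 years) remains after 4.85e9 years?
N/N₀ = (1/2)^(t/t½) = 0.008436 = 0.844%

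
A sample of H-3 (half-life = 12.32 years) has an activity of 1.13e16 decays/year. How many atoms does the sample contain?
N = A/λ = 2.008e17 atoms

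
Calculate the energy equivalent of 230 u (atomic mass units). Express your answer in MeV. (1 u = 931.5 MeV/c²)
E = mc² = 2.142e5 MeV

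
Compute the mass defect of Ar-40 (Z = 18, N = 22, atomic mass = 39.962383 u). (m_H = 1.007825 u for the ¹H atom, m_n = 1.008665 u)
Δm = Z·m_H + N·m_n − M = 0.3691 u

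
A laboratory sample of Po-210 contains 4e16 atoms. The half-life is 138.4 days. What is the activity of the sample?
A = λN = 2.003e14 decays/day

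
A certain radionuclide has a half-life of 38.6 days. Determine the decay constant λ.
λ = ln(2)/t½ = 0.01796 day⁻¹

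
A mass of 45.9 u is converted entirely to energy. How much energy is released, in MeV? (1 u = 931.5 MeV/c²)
E = mc² = 42760 MeV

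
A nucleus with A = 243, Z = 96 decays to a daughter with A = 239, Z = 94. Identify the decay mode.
ΔA = -4, ΔZ = -2 ⇒ alpha decay (α)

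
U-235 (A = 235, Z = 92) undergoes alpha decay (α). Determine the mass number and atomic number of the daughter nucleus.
Daughter: A = 231, Z = 90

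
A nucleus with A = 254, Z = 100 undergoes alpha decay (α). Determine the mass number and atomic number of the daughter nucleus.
Daughter: A = 250, Z = 98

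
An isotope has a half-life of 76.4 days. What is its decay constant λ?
λ = ln(2)/t½ = 0.009073 day⁻¹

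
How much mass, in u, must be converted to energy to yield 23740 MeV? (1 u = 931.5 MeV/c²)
m = E/c² = 25.49 u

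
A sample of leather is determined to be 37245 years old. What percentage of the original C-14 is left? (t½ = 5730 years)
N/N₀ = (1/2)^(t/t½) = 0.01105 = 1.1%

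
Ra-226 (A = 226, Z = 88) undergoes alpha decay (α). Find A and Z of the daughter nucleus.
Daughter: A = 222, Z = 86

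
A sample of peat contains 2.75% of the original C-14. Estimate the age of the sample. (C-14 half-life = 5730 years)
Age = t½ × log₂(1/ratio) = 29710 years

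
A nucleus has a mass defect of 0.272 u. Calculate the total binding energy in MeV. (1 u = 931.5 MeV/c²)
B.E. = Δm × 931.5 = 253.4 MeV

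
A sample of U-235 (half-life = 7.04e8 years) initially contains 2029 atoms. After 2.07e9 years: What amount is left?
N = N₀(1/2)^(t/t½) = 264.3 atoms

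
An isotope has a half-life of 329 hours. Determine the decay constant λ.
λ = ln(2)/t½ = 0.002107 hour⁻¹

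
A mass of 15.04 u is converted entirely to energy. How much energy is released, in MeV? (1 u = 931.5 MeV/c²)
E = mc² = 14010 MeV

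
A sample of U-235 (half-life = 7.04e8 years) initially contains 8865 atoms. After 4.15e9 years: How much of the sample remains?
N = N₀(1/2)^(t/t½) = 149 atoms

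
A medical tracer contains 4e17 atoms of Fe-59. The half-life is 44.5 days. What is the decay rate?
A = λN = 6.231e15 decays/day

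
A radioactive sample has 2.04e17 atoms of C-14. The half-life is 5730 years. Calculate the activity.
A = λN = 2.468e13 decays/year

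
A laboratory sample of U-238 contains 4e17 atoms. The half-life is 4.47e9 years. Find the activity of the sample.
A = λN = 6.203e7 decays/year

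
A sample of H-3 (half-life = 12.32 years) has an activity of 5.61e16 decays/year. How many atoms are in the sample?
N = A/λ = 9.971e17 atoms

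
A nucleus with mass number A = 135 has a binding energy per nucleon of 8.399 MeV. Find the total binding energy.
B.E. = 8.399 × 135 = 1134 MeV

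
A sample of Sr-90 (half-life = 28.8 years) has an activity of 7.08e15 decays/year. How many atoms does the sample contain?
N = A/λ = 2.942e17 atoms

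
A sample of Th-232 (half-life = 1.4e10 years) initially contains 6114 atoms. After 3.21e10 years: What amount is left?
N = N₀(1/2)^(t/t½) = 1248 atoms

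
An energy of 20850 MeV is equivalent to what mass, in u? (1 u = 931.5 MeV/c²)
m = E/c² = 22.38 u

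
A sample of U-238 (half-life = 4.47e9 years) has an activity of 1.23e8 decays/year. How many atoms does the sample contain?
N = A/λ = 7.932e17 atoms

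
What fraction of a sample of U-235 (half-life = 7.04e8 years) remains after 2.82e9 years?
N/N₀ = (1/2)^(t/t½) = 0.06225 = 6.23%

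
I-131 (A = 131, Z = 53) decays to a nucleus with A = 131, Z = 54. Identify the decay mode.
ΔA = 0, ΔZ = +1 ⇒ beta-minus decay (β⁻)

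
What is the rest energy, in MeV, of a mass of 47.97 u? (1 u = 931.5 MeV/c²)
E = mc² = 44680 MeV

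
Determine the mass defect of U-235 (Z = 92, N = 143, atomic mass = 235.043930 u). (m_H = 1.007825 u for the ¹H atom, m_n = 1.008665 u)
Δm = Z·m_H + N·m_n − M = 1.915 u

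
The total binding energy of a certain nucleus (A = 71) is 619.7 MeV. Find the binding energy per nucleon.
B.E./A = 619.7/71 = 8.728 MeV/nucleon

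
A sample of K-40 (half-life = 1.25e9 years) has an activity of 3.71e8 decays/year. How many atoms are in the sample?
N = A/λ = 6.69e17 atoms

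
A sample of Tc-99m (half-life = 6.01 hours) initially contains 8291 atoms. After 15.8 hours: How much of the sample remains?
N = N₀(1/2)^(t/t½) = 1340 atoms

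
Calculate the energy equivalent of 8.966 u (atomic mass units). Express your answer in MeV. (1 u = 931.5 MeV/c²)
E = mc² = 8352 MeV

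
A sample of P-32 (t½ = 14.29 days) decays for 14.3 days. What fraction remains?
N/N₀ = (1/2)^(t/t½) = 0.4998 = 50%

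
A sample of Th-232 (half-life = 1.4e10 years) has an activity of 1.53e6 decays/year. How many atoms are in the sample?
N = A/λ = 3.09e16 atoms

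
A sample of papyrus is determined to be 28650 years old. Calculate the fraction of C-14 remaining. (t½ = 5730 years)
N/N₀ = (1/2)^(t/t½) = 0.03125 = 3.12%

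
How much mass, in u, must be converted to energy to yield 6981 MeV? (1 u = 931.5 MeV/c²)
m = E/c² = 7.494 u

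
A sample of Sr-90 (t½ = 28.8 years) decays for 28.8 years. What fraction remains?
N/N₀ = (1/2)^(t/t½) = 0.5 = 50%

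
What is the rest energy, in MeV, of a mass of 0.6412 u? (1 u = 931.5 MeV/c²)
E = mc² = 597.3 MeV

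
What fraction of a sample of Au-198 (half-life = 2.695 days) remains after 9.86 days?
N/N₀ = (1/2)^(t/t½) = 0.07919 = 7.92%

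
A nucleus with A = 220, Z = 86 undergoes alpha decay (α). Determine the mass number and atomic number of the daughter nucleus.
Daughter: A = 216, Z = 84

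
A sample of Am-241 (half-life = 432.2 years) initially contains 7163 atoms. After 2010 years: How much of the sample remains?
N = N₀(1/2)^(t/t½) = 285.2 atoms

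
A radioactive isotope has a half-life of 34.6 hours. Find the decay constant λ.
λ = ln(2)/t½ = 0.02003 hour⁻¹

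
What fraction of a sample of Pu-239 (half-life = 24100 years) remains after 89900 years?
N/N₀ = (1/2)^(t/t½) = 0.07535 = 7.53%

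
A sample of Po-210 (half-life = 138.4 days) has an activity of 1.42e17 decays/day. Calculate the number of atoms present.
N = A/λ = 2.835e19 atoms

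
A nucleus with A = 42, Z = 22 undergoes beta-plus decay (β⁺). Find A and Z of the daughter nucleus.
Daughter: A = 42, Z = 21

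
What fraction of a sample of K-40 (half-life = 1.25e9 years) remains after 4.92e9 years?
N/N₀ = (1/2)^(t/t½) = 0.06534 = 6.53%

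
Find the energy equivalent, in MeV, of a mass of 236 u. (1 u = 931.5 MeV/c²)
E = mc² = 2.198e5 MeV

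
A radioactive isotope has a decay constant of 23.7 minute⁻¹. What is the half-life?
t½ = ln(2)/λ = 0.02925 minutes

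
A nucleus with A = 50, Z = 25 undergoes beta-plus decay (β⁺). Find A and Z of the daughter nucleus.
Daughter: A = 50, Z = 24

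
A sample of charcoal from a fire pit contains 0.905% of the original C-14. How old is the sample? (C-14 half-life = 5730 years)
Age = t½ × log₂(1/ratio) = 38890 years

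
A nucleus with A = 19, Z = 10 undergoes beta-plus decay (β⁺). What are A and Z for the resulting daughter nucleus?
Daughter: A = 19, Z = 9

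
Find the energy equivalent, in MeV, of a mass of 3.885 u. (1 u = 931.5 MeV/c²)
E = mc² = 3619 MeV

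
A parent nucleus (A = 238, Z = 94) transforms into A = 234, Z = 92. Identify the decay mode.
ΔA = -4, ΔZ = -2 ⇒ alpha decay (α)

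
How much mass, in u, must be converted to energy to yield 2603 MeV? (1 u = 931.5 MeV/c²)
m = E/c² = 2.794 u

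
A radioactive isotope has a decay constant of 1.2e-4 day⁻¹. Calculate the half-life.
t½ = ln(2)/λ = 5776 days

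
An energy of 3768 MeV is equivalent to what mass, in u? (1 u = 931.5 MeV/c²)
m = E/c² = 4.045 u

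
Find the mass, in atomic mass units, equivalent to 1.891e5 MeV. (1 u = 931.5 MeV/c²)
m = E/c² = 203 u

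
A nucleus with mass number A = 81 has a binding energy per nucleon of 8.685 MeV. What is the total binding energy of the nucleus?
B.E. = 8.685 × 81 = 703.5 MeV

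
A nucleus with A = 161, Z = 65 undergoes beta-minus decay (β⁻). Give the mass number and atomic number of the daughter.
Daughter: A = 161, Z = 66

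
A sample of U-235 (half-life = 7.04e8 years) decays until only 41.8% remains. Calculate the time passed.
t = t½ × log₂(N₀/N) = 8.859e8 years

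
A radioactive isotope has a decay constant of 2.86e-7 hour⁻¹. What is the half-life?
t½ = ln(2)/λ = 2.424e6 hours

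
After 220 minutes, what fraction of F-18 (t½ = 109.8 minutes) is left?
N/N₀ = (1/2)^(t/t½) = 0.2494 = 24.9%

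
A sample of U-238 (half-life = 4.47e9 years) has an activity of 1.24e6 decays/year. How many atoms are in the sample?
N = A/λ = 7.997e15 atoms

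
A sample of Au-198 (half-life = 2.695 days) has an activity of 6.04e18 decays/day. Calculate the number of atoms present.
N = A/λ = 2.348e19 atoms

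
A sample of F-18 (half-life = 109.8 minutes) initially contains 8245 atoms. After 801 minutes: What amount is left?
N = N₀(1/2)^(t/t½) = 52.5 atoms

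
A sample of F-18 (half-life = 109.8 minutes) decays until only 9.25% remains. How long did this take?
t = t½ × log₂(N₀/N) = 377.1 minutes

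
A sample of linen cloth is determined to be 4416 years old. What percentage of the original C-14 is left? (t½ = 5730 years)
N/N₀ = (1/2)^(t/t½) = 0.5861 = 58.6%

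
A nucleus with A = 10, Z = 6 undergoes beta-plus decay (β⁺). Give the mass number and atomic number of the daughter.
Daughter: A = 10, Z = 5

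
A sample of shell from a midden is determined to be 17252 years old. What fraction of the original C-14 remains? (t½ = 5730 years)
N/N₀ = (1/2)^(t/t½) = 0.1241 = 12.4%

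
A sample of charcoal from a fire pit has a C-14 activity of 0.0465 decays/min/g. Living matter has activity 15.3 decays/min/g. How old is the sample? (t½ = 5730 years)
Age = t½ × log₂(A₀/A) = 47910 years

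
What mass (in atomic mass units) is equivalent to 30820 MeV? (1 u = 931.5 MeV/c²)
m = E/c² = 33.09 u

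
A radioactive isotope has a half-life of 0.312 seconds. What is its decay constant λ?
λ = ln(2)/t½ = 2.222 second⁻¹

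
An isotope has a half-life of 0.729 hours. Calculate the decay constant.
λ = ln(2)/t½ = 0.9508 hour⁻¹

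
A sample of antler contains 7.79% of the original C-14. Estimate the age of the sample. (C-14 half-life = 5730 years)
Age = t½ × log₂(1/ratio) = 21100 years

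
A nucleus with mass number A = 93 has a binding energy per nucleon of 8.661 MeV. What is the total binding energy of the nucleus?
B.E. = 8.661 × 93 = 805.5 MeV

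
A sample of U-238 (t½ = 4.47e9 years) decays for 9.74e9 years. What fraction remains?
N/N₀ = (1/2)^(t/t½) = 0.2208 = 22.1%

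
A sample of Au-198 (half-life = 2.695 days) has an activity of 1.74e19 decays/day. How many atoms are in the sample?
N = A/λ = 6.765e19 atoms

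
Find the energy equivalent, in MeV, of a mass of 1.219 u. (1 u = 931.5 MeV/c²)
E = mc² = 1135 MeV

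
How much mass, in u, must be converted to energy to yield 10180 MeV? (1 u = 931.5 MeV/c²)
m = E/c² = 10.93 u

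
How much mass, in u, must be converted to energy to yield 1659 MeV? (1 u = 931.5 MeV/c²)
m = E/c² = 1.781 u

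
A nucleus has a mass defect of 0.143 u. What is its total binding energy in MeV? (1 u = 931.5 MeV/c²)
B.E. = Δm × 931.5 = 133.2 MeV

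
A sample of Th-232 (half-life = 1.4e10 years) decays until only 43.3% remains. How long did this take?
t = t½ × log₂(N₀/N) = 1.691e10 years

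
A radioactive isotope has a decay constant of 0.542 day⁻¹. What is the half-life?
t½ = ln(2)/λ = 1.279 days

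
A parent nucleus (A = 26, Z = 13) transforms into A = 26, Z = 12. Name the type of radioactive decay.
ΔA = 0, ΔZ = -1 ⇒ beta-plus decay (β⁺) or electron capture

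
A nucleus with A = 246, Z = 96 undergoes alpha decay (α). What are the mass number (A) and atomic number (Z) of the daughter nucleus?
Daughter: A = 242, Z = 94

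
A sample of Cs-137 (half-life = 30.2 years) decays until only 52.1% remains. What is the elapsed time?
t = t½ × log₂(N₀/N) = 28.41 years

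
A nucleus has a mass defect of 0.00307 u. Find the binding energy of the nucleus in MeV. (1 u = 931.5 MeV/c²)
B.E. = Δm × 931.5 = 2.86 MeV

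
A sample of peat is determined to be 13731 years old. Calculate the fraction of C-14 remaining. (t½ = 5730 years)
N/N₀ = (1/2)^(t/t½) = 0.1899 = 19%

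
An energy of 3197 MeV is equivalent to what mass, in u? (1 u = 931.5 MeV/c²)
m = E/c² = 3.432 u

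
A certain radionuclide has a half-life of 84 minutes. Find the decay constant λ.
λ = ln(2)/t½ = 0.008252 minute⁻¹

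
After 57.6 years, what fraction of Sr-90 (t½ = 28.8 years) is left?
N/N₀ = (1/2)^(t/t½) = 0.25 = 25%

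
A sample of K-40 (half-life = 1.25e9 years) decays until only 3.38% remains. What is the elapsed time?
t = t½ × log₂(N₀/N) = 6.109e9 years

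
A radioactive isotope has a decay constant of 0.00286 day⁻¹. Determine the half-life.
t½ = ln(2)/λ = 242.4 days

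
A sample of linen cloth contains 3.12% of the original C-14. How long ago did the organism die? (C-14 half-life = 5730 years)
Age = t½ × log₂(1/ratio) = 28660 years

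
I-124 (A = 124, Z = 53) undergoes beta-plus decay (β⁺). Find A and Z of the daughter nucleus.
Daughter: A = 124, Z = 52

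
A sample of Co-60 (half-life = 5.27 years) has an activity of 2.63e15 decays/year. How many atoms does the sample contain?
N = A/λ = 2e16 atoms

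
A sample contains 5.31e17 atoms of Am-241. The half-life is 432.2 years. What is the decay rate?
A = λN = 8.516e14 decays/year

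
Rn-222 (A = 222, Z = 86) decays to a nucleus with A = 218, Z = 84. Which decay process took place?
ΔA = -4, ΔZ = -2 ⇒ alpha decay (α)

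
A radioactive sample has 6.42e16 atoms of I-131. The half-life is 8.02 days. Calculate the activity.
A = λN = 5.549e15 decays/day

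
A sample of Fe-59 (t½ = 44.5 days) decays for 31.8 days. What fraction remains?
N/N₀ = (1/2)^(t/t½) = 0.6094 = 60.9%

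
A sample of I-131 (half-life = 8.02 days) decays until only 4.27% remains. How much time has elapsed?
t = t½ × log₂(N₀/N) = 36.49 days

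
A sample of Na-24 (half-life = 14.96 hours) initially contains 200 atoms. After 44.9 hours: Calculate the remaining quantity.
N = N₀(1/2)^(t/t½) = 24.98 atoms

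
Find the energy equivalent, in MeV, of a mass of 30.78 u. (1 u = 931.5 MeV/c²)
E = mc² = 28670 MeV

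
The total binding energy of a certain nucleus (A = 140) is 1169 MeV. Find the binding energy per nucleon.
B.E./A = 1169/140 = 8.35 MeV/nucleon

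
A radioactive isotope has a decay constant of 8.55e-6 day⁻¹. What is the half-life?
t½ = ln(2)/λ = 81070 days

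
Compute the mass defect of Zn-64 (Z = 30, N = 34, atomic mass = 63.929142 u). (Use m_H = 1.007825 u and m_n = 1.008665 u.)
Δm = Z·m_H + N·m_n − M = 0.6002 u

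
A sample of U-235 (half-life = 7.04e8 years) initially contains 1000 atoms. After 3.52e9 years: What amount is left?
N = N₀(1/2)^(t/t½) = 31.25 atoms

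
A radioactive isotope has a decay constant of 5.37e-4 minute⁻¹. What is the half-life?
t½ = ln(2)/λ = 1291 minutes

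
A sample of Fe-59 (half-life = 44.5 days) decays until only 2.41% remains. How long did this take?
t = t½ × log₂(N₀/N) = 239.2 days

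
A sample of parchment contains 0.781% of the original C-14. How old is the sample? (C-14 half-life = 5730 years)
Age = t½ × log₂(1/ratio) = 40110 years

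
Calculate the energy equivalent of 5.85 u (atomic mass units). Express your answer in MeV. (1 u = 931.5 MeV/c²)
E = mc² = 5449 MeV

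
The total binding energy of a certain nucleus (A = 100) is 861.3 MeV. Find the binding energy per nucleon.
B.E./A = 861.3/100 = 8.613 MeV/nucleon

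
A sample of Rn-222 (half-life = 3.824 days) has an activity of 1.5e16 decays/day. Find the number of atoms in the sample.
N = A/λ = 8.275e16 atoms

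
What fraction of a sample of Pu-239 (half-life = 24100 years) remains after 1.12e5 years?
N/N₀ = (1/2)^(t/t½) = 0.0399 = 3.99%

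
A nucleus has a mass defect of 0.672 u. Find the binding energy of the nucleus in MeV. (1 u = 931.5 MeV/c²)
B.E. = Δm × 931.5 = 626 MeV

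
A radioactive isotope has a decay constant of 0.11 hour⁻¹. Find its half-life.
t½ = ln(2)/λ = 6.301 hours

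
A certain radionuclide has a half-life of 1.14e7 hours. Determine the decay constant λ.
λ = ln(2)/t½ = 6.08e-8 hour⁻¹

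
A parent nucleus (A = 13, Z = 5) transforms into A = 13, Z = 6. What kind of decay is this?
ΔA = 0, ΔZ = +1 ⇒ beta-minus decay (β⁻)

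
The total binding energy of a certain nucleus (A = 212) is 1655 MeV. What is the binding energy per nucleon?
B.E./A = 1655/212 = 7.807 MeV/nucleon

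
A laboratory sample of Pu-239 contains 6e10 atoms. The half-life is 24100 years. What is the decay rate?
A = λN = 1.726e6 decays/year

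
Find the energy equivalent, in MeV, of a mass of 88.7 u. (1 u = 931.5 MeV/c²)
E = mc² = 82620 MeV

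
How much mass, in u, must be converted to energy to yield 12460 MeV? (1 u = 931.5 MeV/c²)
m = E/c² = 13.38 u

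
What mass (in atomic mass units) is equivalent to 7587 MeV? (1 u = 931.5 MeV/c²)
m = E/c² = 8.145 u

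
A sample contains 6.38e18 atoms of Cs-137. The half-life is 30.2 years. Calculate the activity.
A = λN = 1.464e17 decays/year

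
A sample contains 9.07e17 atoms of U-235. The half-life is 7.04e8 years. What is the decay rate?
A = λN = 8.93e8 decays/year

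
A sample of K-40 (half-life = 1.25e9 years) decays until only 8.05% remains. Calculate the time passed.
t = t½ × log₂(N₀/N) = 4.544e9 years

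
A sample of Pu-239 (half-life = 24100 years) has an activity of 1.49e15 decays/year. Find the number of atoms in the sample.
N = A/λ = 5.181e19 atoms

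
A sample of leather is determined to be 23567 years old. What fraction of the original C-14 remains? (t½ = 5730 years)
N/N₀ = (1/2)^(t/t½) = 0.05779 = 5.78%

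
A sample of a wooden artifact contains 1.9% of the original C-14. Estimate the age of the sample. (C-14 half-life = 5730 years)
Age = t½ × log₂(1/ratio) = 32760 years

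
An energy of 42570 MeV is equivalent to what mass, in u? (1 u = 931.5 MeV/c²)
m = E/c² = 45.7 u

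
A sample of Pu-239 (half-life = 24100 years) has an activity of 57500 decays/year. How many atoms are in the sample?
N = A/λ = 1.999e9 atoms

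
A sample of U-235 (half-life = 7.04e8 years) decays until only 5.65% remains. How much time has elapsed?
t = t½ × log₂(N₀/N) = 2.919e9 years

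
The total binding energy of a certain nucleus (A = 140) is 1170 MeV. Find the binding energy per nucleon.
B.E./A = 1170/140 = 8.357 MeV/nucleon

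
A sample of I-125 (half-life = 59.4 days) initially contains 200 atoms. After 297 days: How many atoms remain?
N = N₀(1/2)^(t/t½) = 6.25 atoms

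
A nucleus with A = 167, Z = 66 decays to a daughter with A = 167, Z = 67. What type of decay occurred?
ΔA = 0, ΔZ = +1 ⇒ beta-minus decay (β⁻)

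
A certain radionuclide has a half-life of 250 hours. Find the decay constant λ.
λ = ln(2)/t½ = 0.002773 hour⁻¹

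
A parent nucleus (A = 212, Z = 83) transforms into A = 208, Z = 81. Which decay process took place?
ΔA = -4, ΔZ = -2 ⇒ alpha decay (α)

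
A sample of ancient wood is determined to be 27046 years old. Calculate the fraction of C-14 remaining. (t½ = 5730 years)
N/N₀ = (1/2)^(t/t½) = 0.03794 = 3.79%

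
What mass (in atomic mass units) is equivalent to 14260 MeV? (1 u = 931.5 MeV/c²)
m = E/c² = 15.31 u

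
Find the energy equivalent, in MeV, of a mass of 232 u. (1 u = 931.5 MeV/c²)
E = mc² = 2.161e5 MeV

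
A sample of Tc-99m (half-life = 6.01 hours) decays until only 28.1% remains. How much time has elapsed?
t = t½ × log₂(N₀/N) = 11.01 hours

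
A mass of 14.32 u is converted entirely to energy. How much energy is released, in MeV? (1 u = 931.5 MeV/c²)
E = mc² = 13340 MeV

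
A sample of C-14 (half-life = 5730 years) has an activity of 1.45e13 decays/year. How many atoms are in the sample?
N = A/λ = 1.199e17 atoms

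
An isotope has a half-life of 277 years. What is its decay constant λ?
λ = ln(2)/t½ = 0.002502 year⁻¹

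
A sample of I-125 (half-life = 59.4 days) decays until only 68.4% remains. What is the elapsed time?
t = t½ × log₂(N₀/N) = 32.55 days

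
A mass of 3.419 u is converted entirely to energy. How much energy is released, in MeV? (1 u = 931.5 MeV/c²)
E = mc² = 3185 MeV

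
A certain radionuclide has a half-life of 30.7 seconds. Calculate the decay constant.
λ = ln(2)/t½ = 0.02258 second⁻¹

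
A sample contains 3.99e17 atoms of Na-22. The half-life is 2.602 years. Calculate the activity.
A = λN = 1.063e17 decays/year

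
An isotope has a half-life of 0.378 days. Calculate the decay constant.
λ = ln(2)/t½ = 1.834 day⁻¹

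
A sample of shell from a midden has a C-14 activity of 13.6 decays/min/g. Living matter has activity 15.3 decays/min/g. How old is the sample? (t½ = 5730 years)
Age = t½ × log₂(A₀/A) = 973.7 years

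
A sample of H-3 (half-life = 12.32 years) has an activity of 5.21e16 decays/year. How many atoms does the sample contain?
N = A/λ = 9.26e17 atoms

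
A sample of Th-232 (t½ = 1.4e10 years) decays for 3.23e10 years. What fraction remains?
N/N₀ = (1/2)^(t/t½) = 0.2021 = 20.2%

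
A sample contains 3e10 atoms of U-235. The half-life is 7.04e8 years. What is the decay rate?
A = λN = 29.54 decays/year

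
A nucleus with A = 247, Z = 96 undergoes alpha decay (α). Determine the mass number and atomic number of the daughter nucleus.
Daughter: A = 243, Z = 94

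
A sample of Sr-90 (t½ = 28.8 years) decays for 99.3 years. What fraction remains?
N/N₀ = (1/2)^(t/t½) = 0.09164 = 9.16%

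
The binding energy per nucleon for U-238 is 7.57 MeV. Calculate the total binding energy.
B.E. = 7.57 × 238 = 1802 MeV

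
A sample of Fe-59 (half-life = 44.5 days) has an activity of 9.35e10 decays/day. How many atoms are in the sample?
N = A/λ = 6.003e12 atoms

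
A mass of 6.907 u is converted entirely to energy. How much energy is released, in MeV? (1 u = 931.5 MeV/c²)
E = mc² = 6434 MeV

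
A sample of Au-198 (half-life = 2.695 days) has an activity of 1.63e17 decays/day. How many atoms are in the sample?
N = A/λ = 6.338e17 atoms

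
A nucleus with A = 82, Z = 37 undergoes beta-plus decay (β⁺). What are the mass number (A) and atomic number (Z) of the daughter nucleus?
Daughter: A = 82, Z = 36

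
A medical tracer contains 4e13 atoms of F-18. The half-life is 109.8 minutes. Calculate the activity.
A = λN = 2.525e11 decays/minute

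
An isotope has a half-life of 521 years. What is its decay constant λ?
λ = ln(2)/t½ = 0.00133 year⁻¹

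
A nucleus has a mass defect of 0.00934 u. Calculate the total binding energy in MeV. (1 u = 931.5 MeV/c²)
B.E. = Δm × 931.5 = 8.7 MeV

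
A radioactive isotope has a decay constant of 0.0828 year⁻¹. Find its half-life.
t½ = ln(2)/λ = 8.371 years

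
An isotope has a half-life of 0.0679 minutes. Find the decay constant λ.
λ = ln(2)/t½ = 10.21 minute⁻¹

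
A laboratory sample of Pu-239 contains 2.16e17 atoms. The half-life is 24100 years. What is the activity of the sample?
A = λN = 6.212e12 decays/year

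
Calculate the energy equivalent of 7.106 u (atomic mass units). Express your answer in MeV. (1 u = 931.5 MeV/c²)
E = mc² = 6619 MeV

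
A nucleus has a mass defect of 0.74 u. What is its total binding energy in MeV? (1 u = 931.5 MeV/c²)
B.E. = Δm × 931.5 = 689.3 MeV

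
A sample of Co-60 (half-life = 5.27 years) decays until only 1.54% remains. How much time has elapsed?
t = t½ × log₂(N₀/N) = 31.73 years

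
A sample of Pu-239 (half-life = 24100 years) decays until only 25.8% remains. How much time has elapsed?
t = t½ × log₂(N₀/N) = 47100 years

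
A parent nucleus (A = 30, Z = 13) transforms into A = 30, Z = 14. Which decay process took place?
ΔA = 0, ΔZ = +1 ⇒ beta-minus decay (β⁻)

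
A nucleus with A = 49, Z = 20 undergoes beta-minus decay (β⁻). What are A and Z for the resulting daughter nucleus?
Daughter: A = 49, Z = 21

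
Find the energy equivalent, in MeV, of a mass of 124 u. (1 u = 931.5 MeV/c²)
E = mc² = 1.155e5 MeV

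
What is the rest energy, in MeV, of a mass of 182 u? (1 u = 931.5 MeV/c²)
E = mc² = 1.695e5 MeV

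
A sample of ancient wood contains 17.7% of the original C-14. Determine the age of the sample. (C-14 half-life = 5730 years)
Age = t½ × log₂(1/ratio) = 14310 years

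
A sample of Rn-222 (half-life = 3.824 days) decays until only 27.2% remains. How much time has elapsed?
t = t½ × log₂(N₀/N) = 7.183 days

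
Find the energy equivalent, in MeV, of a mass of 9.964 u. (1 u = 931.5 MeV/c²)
E = mc² = 9281 MeV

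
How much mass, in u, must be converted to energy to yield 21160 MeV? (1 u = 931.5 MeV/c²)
m = E/c² = 22.72 u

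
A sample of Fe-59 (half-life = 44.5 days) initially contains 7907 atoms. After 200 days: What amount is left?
N = N₀(1/2)^(t/t½) = 350.8 atoms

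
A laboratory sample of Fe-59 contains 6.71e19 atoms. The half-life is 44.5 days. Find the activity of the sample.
A = λN = 1.045e18 decays/day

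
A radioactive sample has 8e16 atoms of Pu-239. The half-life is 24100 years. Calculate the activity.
A = λN = 2.301e12 decays/year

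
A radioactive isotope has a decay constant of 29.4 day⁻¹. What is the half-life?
t½ = ln(2)/λ = 0.02358 days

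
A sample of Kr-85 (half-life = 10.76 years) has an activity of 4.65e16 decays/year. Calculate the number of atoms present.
N = A/λ = 7.218e17 atoms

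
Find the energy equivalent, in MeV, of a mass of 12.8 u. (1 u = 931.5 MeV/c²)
E = mc² = 11920 MeV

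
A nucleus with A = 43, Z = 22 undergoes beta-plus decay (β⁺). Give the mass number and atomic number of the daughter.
Daughter: A = 43, Z = 21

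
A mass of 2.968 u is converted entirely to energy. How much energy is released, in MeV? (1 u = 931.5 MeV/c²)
E = mc² = 2765 MeV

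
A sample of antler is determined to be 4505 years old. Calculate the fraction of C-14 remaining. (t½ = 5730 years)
N/N₀ = (1/2)^(t/t½) = 0.5799 = 58%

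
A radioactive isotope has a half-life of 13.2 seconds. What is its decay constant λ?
λ = ln(2)/t½ = 0.05251 second⁻¹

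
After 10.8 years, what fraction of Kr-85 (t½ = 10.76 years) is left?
N/N₀ = (1/2)^(t/t½) = 0.4987 = 49.9%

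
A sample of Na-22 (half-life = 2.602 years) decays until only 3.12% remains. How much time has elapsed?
t = t½ × log₂(N₀/N) = 13.02 years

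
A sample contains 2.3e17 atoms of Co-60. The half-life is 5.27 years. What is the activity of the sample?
A = λN = 3.025e16 decays/year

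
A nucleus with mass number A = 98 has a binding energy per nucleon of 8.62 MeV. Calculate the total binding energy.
B.E. = 8.62 × 98 = 844.8 MeV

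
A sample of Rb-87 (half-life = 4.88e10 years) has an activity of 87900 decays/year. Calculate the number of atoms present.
N = A/λ = 6.188e15 atoms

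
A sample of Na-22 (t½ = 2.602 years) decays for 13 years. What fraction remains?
N/N₀ = (1/2)^(t/t½) = 0.03133 = 3.13%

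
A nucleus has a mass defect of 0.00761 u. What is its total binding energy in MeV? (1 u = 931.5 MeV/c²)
B.E. = Δm × 931.5 = 7.089 MeV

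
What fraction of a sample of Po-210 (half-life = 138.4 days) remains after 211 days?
N/N₀ = (1/2)^(t/t½) = 0.3476 = 34.8%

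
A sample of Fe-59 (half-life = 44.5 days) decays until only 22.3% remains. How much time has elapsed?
t = t½ × log₂(N₀/N) = 96.34 days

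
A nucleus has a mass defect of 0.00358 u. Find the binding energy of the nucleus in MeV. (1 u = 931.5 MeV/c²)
B.E. = Δm × 931.5 = 3.335 MeV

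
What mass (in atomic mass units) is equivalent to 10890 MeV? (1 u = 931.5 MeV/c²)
m = E/c² = 11.69 u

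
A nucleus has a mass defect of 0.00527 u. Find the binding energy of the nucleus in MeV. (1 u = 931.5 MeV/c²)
B.E. = Δm × 931.5 = 4.909 MeV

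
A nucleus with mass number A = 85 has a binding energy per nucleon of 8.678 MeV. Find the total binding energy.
B.E. = 8.678 × 85 = 737.6 MeV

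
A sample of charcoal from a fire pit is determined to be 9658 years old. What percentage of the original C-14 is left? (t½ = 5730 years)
N/N₀ = (1/2)^(t/t½) = 0.3109 = 31.1%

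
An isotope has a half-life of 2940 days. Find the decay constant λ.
λ = ln(2)/t½ = 2.358e-4 day⁻¹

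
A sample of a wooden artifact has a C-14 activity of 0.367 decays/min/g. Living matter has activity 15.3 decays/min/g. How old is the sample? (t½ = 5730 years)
Age = t½ × log₂(A₀/A) = 30840 years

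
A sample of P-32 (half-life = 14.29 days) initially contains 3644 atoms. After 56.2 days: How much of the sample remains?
N = N₀(1/2)^(t/t½) = 238.6 atoms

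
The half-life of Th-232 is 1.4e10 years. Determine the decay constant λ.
λ = ln(2)/t½ = 4.951e-11 year⁻¹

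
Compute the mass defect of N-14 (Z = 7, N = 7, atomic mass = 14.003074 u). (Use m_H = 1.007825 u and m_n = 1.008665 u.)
Δm = Z·m_H + N·m_n − M = 0.1124 u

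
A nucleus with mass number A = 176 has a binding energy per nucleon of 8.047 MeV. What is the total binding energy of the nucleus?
B.E. = 8.047 × 176 = 1416 MeV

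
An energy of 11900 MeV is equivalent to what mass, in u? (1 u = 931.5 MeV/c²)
m = E/c² = 12.78 u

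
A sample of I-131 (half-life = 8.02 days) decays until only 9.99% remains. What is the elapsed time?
t = t½ × log₂(N₀/N) = 26.65 days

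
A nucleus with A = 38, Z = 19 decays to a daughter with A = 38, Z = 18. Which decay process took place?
ΔA = 0, ΔZ = -1 ⇒ beta-plus decay (β⁺) or electron capture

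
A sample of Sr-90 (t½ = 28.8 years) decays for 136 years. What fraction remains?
N/N₀ = (1/2)^(t/t½) = 0.03789 = 3.79%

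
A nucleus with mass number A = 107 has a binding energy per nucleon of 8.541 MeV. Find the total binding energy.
B.E. = 8.541 × 107 = 913.9 MeV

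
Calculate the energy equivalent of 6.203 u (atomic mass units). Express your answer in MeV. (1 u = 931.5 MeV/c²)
E = mc² = 5778 MeV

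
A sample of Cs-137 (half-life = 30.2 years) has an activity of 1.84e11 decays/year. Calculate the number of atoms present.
N = A/λ = 8.017e12 atoms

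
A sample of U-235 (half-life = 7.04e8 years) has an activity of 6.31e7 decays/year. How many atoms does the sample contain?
N = A/λ = 6.409e16 atoms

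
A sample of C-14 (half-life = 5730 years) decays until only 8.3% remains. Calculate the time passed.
t = t½ × log₂(N₀/N) = 20570 years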